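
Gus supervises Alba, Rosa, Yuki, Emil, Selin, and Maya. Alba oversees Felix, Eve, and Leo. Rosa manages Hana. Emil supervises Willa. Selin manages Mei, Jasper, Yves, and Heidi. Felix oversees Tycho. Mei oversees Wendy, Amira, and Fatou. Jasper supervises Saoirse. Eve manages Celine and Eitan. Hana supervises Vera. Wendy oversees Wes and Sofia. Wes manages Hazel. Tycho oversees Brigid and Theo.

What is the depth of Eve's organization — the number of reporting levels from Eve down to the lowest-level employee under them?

1

The longest chain under Eve runs Eve → Eitan, which is 1 level below Eve.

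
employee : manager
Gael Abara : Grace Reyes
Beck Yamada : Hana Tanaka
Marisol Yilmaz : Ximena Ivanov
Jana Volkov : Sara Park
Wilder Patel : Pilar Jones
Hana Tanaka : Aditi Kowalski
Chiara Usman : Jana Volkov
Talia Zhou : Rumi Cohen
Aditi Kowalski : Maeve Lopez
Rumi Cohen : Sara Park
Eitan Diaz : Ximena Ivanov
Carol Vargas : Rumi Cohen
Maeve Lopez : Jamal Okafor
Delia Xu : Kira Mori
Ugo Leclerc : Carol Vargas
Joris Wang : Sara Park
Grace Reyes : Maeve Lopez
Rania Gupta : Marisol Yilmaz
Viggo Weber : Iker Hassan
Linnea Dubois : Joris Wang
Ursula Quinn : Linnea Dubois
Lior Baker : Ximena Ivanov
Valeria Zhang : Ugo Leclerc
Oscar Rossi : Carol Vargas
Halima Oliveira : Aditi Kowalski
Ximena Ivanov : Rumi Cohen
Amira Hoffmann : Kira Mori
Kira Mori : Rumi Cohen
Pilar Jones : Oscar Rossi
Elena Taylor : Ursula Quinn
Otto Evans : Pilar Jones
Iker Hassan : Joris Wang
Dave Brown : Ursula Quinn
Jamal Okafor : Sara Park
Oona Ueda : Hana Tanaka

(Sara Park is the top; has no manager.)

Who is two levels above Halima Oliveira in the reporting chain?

Maeve Lopez

Halima Oliveira reports to Aditi Kowalski, and Aditi Kowalski reports to Maeve Lopez. So Halima Oliveira's skip-level manager is Maeve Lopez.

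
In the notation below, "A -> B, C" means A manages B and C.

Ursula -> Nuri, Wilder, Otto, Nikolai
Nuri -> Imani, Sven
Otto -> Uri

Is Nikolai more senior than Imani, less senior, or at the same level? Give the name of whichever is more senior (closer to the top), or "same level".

Nikolai is 1 level below Ursula; Imani is 2. Nikolai is higher.

Nikolai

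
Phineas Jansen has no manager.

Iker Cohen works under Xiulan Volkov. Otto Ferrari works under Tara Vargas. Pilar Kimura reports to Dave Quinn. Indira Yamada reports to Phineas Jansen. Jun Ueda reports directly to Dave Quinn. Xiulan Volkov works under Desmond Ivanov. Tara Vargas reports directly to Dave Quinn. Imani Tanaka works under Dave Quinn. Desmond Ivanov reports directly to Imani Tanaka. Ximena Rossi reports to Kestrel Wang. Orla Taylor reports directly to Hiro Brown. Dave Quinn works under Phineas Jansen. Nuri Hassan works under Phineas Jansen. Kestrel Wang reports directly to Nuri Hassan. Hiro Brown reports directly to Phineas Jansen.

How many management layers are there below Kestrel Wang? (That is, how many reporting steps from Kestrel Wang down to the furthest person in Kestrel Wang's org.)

The longest chain under Kestrel Wang runs Kestrel Wang → Ximena Rossi, which is 1 level below Kestrel Wang.

1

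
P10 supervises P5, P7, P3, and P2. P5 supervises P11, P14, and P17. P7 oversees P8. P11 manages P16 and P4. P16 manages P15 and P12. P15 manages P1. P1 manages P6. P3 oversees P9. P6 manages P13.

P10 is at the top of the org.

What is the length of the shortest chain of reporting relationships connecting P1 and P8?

P1 is 5 levels below P10, and P8 is 2 levels below P10 (their lowest common manager). The shortest path runs up from P1 to P10 and back down to P8: 5 + 2 = 7 links.

7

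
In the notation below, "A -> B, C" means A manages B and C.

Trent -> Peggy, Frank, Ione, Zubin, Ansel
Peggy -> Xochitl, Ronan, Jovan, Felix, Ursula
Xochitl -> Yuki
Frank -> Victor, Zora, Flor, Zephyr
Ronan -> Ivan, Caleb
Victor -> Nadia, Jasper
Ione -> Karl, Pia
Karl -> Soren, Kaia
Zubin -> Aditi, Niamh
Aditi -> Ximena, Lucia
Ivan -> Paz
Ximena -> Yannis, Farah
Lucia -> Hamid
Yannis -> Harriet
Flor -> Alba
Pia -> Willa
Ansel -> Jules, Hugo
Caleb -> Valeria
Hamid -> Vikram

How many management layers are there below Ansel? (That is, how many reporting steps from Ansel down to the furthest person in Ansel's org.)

The longest chain under Ansel runs Ansel → Hugo, which is 1 level below Ansel.

1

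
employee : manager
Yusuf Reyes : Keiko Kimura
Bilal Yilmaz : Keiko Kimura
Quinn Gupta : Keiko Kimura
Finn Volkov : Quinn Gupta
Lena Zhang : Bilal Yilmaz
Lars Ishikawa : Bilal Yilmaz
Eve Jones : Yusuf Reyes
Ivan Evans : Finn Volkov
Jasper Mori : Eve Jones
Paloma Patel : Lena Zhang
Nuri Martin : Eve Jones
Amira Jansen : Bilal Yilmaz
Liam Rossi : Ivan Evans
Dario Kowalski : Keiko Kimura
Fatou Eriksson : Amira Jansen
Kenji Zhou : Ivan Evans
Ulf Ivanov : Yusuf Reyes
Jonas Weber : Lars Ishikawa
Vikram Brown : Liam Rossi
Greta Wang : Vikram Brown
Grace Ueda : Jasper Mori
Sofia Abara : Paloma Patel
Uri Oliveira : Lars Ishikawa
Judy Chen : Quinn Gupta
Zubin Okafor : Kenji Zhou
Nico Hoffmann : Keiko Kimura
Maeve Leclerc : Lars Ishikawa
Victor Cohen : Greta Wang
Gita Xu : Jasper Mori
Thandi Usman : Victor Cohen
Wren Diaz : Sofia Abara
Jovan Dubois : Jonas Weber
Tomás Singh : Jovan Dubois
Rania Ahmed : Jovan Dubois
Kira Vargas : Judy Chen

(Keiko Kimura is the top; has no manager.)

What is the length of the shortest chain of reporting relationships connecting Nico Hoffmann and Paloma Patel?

Nico Hoffmann is 1 level below Keiko Kimura, and Paloma Patel is 3 levels below Keiko Kimura (their lowest common manager). The shortest path runs up from Nico Hoffmann to Keiko Kimura and back down to Paloma Patel: 1 + 3 = 4 links.

4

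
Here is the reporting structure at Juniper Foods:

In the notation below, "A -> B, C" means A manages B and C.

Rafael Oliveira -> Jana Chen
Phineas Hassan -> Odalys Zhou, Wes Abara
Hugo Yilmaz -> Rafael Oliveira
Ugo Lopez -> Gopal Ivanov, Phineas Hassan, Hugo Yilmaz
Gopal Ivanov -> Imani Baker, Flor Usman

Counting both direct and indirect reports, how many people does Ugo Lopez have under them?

Ugo Lopez directly manages Gopal Ivanov, Phineas Hassan, Hugo Yilmaz. Under Gopal Ivanov: Flor Usman, Imani Baker (2). Under Phineas Hassan: Wes Abara, Odalys Zhou (2). Under Hugo Yilmaz: Rafael Oliveira, Jana Chen (2). So Ugo Lopez's organization is 3 direct reports plus everyone under them: 3 + 3 + 3 = 9.

9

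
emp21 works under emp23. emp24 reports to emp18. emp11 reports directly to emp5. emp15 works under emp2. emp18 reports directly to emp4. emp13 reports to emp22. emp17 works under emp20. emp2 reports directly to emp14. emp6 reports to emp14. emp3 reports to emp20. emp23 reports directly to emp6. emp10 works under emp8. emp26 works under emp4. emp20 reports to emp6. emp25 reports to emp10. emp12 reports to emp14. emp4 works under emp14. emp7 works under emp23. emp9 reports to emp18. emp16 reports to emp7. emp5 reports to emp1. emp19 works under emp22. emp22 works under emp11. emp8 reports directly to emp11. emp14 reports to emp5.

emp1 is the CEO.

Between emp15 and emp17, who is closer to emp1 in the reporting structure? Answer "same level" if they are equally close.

emp15

emp15 is 4 levels below emp1; emp17 is 5. emp15 is higher.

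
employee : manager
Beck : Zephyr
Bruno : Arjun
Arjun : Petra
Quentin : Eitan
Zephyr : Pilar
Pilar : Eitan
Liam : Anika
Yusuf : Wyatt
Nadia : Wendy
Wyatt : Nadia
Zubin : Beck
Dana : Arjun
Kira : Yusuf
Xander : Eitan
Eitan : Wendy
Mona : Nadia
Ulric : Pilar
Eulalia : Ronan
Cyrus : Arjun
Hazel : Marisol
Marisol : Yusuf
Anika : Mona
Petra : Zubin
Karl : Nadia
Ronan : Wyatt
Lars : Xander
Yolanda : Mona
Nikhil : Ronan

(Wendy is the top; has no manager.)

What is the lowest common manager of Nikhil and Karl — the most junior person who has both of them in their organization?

Nikhil's chain of managers is Ronan, Wyatt, Nadia, Wendy. Karl's chain of managers is Nadia, Wendy. The first manager that appears in both chains is Nadia.

Nadia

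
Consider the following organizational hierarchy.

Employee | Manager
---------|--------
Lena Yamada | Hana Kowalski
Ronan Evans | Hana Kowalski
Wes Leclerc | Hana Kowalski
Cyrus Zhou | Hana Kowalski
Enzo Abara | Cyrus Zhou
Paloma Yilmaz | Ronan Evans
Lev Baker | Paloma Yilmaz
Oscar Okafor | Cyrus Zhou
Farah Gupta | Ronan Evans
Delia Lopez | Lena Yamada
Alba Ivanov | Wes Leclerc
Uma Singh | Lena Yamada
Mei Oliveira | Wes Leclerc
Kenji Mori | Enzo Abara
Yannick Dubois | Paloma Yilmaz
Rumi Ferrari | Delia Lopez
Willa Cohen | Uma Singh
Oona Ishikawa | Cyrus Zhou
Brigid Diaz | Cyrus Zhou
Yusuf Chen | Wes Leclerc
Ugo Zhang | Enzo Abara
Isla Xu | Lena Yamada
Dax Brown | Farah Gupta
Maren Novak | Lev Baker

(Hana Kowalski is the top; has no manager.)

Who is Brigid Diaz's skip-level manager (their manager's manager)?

Brigid Diaz reports to Cyrus Zhou, and Cyrus Zhou reports to Hana Kowalski. So Brigid Diaz's skip-level manager is Hana Kowalski.

Hana Kowalski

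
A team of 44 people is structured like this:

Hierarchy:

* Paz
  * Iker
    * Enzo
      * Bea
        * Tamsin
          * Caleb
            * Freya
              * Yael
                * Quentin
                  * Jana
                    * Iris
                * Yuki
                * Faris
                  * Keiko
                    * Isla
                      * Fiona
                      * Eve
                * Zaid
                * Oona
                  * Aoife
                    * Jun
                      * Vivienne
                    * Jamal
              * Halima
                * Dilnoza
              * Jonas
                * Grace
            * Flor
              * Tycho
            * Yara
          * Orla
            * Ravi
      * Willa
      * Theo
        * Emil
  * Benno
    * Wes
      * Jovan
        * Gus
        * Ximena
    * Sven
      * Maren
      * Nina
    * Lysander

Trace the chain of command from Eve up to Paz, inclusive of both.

Eve reports to Isla. Isla reports to Keiko. Keiko reports to Faris. Faris reports to Yael. Yael reports to Freya. Freya reports to Caleb. Caleb reports to Tamsin. Tamsin reports to Bea. Bea reports to Enzo. Enzo reports to Iker. Iker reports to Paz. Paz is at the top.

Eve -> Isla -> Keiko -> Faris -> Yael -> Freya -> Caleb -> Tamsin -> Bea -> Enzo -> Iker -> Paz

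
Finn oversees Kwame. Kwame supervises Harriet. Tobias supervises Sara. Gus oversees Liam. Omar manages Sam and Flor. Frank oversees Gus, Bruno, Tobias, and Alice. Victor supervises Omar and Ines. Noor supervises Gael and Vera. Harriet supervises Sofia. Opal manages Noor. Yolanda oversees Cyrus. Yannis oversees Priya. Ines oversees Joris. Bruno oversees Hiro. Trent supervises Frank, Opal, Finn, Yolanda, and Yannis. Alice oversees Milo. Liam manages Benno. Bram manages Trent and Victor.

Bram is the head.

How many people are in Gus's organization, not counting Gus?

Gus directly manages Liam. Under Liam: Benno (1). That's 2 in total.

2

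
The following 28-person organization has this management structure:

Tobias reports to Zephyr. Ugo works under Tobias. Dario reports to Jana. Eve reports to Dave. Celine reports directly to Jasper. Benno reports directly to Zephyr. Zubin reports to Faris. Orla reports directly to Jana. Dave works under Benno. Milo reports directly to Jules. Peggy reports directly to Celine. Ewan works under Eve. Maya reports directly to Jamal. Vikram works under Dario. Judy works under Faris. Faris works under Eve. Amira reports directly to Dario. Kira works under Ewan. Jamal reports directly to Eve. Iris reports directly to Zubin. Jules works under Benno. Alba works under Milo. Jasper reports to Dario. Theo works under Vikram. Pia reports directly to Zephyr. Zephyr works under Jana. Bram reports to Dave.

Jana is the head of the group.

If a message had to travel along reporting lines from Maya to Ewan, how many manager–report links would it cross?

3

Maya is 2 levels below Eve, and Ewan is 1 level below Eve (their lowest common manager). The shortest path runs up from Maya to Eve and back down to Ewan: 2 + 1 = 3 links.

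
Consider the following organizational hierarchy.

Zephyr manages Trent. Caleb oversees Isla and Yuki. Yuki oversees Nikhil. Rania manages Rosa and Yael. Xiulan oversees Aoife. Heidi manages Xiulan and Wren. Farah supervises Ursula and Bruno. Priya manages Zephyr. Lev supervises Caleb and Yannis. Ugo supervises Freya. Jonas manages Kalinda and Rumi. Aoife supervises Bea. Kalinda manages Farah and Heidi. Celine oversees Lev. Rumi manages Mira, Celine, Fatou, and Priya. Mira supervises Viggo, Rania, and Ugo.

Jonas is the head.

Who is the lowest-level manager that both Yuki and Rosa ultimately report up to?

Yuki's chain of managers is Caleb, Lev, Celine, Rumi, Jonas. Rosa's chain of managers is Rania, Mira, Rumi, Jonas. The first manager that appears in both chains is Rumi.

Rumi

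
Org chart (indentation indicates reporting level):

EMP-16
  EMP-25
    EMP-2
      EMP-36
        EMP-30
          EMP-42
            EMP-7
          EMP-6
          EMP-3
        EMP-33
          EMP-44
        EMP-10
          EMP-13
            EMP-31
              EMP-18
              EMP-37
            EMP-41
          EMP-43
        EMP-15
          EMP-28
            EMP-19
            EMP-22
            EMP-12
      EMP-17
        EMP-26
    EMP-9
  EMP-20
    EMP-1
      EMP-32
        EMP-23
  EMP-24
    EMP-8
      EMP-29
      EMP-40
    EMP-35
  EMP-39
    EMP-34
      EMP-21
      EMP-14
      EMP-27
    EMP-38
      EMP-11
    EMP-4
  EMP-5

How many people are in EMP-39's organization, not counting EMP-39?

EMP-39 directly manages EMP-34, EMP-38, EMP-4. Under EMP-34: EMP-27, EMP-14, EMP-21 (3). Under EMP-38: EMP-11 (1). EMP-4 has no reports. So EMP-39's organization is 3 direct reports plus everyone under them: 4 + 2 + 1 = 7.

7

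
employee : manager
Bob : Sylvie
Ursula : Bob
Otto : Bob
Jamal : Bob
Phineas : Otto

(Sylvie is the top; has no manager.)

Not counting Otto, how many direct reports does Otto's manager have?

2

Otto reports to Bob. Bob's other direct reports are Ursula, Jamal — 2 peers.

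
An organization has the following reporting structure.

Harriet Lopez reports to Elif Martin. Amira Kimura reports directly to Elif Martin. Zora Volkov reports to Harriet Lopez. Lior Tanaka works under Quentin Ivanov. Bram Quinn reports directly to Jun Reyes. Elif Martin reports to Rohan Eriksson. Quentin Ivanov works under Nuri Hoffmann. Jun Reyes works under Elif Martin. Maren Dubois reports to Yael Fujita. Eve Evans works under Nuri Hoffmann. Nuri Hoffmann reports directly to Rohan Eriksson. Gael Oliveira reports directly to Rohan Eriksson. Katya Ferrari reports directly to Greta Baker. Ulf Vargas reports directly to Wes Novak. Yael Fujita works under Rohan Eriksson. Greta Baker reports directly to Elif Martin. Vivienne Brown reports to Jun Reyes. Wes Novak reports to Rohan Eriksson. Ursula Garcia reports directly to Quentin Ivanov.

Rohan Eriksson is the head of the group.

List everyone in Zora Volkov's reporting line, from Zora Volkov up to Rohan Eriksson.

Zora Volkov -> Harriet Lopez -> Elif Martin -> Rohan Eriksson

Zora Volkov reports to Harriet Lopez. Harriet Lopez reports to Elif Martin. Elif Martin reports to Rohan Eriksson. Rohan Eriksson is at the top.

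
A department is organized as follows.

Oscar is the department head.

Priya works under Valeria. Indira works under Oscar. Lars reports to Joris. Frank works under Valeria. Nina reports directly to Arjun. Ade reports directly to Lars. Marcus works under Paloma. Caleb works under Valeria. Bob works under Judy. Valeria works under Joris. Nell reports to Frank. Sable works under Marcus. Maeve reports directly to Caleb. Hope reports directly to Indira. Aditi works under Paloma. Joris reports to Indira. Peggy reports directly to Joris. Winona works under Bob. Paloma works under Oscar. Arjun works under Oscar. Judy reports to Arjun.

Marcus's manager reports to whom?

Marcus reports to Paloma, and Paloma reports to Oscar. So Marcus's skip-level manager is Oscar.

Oscar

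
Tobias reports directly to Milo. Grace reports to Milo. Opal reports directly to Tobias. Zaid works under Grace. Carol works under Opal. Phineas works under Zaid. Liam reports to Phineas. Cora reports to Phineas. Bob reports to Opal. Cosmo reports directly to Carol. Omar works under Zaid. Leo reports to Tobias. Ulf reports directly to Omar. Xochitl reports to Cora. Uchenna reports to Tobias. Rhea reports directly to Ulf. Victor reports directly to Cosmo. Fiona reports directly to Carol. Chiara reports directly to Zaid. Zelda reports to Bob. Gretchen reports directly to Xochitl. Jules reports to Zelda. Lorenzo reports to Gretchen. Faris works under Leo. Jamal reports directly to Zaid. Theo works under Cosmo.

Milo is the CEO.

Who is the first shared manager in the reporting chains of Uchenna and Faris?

Uchenna's chain of managers is Tobias, Milo. Faris's chain of managers is Leo, Tobias, Milo. The first manager that appears in both chains is Tobias.

Tobias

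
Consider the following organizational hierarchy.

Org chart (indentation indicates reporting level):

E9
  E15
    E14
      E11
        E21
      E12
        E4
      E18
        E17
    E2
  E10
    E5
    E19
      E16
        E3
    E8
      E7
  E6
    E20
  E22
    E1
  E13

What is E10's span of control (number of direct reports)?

3

E10 directly manages E5, E19, E8. That is 3 direct reports.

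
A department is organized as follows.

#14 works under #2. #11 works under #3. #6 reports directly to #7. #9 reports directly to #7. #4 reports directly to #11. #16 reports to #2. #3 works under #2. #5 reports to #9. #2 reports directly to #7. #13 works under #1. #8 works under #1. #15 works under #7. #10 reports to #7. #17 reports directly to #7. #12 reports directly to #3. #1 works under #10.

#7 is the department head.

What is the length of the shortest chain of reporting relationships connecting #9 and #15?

2

#9 is 1 level below #7, and #15 is 1 level below #7 (their lowest common manager). The shortest path runs up from #9 to #7 and back down to #15: 1 + 1 = 2 links.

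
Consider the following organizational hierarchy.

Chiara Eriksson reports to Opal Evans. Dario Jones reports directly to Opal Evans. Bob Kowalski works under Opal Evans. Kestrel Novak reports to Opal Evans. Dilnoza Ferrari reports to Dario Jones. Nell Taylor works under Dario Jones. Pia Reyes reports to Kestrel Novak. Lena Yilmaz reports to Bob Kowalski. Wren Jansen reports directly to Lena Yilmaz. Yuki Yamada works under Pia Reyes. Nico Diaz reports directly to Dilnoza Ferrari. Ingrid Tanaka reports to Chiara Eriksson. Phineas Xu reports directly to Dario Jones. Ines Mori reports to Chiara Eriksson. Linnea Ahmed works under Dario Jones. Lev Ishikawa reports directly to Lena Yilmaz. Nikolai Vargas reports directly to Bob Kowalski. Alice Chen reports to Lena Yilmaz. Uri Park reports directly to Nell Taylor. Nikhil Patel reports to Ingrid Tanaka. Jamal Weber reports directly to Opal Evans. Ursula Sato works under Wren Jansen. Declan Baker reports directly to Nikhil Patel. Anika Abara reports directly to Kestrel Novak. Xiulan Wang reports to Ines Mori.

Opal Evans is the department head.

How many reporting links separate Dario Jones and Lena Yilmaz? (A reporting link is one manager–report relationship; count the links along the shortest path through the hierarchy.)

Dario Jones is 1 level below Opal Evans, and Lena Yilmaz is 2 levels below Opal Evans (their lowest common manager). The shortest path runs up from Dario Jones to Opal Evans and back down to Lena Yilmaz: 1 + 2 = 3 links.

3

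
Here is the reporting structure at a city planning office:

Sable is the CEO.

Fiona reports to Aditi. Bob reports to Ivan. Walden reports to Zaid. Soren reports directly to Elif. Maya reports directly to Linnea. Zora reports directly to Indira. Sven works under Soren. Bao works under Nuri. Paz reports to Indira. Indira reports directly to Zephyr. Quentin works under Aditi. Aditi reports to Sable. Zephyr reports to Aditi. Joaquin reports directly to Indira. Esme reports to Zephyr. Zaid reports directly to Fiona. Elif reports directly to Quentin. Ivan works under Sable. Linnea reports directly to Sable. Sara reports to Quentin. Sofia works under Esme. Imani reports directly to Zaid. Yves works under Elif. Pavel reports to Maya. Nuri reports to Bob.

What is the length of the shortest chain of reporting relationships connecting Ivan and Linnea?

2

Ivan is 1 level below Sable, and Linnea is 1 level below Sable (their lowest common manager). The shortest path runs up from Ivan to Sable and back down to Linnea: 1 + 1 = 2 links.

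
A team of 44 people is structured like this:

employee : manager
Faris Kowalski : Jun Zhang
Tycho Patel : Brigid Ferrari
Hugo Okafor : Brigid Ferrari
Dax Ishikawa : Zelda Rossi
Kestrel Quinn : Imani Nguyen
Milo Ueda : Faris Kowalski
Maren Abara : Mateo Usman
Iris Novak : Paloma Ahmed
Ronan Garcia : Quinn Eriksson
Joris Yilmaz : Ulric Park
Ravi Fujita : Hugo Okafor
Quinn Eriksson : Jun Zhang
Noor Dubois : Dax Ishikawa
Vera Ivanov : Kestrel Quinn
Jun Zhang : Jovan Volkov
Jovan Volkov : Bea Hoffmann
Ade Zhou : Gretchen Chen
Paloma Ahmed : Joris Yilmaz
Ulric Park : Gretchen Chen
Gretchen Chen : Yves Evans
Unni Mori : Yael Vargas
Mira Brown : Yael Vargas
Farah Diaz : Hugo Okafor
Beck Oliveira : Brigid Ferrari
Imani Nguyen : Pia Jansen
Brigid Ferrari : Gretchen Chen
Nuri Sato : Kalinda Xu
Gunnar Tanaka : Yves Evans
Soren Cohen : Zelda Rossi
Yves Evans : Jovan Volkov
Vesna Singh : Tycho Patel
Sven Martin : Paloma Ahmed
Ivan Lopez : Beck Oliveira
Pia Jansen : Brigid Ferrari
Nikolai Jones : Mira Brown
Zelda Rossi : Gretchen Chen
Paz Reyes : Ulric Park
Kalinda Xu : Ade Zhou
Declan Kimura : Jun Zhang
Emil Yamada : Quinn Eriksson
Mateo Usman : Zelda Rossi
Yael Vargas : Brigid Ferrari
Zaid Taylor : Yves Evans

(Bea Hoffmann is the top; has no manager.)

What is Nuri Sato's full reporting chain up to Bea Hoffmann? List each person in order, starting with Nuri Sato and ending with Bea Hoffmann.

Nuri Sato -> Kalinda Xu -> Ade Zhou -> Gretchen Chen -> Yves Evans -> Jovan Volkov -> Bea Hoffmann

Nuri Sato reports to Kalinda Xu. Kalinda Xu reports to Ade Zhou. Ade Zhou reports to Gretchen Chen. Gretchen Chen reports to Yves Evans. Yves Evans reports to Jovan Volkov. Jovan Volkov reports to Bea Hoffmann. Bea Hoffmann is at the top.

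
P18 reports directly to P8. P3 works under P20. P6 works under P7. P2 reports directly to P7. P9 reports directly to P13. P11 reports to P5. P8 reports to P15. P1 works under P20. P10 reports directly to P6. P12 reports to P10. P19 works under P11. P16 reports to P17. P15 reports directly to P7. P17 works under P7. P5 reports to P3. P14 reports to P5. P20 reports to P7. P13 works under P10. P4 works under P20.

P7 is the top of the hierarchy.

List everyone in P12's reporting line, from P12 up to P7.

P12 reports to P10. P10 reports to P6. P6 reports to P7. P7 is at the top.

P12 -> P10 -> P6 -> P7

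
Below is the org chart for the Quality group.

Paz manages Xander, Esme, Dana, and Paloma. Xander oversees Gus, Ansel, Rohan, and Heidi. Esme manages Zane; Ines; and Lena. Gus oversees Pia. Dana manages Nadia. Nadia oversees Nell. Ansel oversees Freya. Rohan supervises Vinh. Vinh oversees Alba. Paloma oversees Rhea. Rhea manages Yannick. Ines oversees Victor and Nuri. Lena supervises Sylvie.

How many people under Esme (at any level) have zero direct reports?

The people in Esme's organization with no one reporting to them are Sylvie, Nuri, Victor, Zane. That is 4.

4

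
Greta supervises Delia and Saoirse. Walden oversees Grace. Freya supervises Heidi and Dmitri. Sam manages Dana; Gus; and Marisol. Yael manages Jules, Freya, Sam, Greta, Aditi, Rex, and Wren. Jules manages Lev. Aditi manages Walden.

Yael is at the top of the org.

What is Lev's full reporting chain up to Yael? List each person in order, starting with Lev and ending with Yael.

Lev reports to Jules. Jules reports to Yael. Yael is at the top.

Lev -> Jules -> Yael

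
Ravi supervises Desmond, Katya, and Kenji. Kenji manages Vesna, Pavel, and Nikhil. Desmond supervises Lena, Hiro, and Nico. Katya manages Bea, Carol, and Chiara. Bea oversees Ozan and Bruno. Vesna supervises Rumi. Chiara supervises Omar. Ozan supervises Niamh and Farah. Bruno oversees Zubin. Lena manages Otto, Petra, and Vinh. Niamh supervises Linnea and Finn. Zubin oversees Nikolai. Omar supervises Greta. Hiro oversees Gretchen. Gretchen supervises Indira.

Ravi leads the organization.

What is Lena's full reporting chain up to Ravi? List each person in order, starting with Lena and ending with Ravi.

Lena -> Desmond -> Ravi

Lena reports to Desmond. Desmond reports to Ravi. Ravi is at the top.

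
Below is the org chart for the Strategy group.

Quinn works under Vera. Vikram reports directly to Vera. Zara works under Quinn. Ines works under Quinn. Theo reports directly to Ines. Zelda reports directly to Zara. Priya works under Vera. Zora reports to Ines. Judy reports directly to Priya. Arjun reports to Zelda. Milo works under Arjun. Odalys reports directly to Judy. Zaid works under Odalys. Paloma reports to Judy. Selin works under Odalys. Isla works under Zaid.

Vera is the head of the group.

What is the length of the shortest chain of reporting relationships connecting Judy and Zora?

Judy is 2 levels below Vera, and Zora is 3 levels below Vera (their lowest common manager). The shortest path runs up from Judy to Vera and back down to Zora: 2 + 3 = 5 links.

5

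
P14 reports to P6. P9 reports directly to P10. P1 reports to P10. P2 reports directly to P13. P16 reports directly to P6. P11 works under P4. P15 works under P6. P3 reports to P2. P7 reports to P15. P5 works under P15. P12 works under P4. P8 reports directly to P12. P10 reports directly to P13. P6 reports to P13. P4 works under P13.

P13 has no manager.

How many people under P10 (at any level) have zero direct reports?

2

The people in P10's organization with no one reporting to them are P9, P1. That is 2.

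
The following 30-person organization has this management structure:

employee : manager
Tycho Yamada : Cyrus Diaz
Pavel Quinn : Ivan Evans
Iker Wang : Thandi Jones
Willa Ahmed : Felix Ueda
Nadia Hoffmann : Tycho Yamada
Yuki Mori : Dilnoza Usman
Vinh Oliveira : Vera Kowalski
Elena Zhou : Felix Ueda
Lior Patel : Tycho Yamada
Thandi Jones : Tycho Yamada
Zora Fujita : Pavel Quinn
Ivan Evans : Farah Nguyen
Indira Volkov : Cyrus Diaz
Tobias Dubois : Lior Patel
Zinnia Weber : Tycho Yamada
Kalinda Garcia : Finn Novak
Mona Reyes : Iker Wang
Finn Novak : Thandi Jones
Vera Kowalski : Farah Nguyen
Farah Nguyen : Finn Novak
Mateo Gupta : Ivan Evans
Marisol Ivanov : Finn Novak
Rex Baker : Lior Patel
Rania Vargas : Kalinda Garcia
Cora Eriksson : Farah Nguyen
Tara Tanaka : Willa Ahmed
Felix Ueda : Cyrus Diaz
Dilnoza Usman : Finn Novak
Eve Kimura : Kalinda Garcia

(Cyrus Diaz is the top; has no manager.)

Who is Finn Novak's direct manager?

Finn Novak reports directly to Thandi Jones.

Thandi Jones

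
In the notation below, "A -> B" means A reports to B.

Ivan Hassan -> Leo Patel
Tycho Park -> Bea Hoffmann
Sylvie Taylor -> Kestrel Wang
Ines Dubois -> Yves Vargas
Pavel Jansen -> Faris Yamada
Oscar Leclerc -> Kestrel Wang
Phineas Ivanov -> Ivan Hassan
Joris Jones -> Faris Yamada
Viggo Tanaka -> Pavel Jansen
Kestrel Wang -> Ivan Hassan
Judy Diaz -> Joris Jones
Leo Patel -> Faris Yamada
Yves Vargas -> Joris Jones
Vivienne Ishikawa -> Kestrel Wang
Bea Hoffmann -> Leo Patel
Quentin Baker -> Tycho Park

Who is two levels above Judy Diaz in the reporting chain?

Faris Yamada

Judy Diaz reports to Joris Jones, and Joris Jones reports to Faris Yamada. So Judy Diaz's skip-level manager is Faris Yamada.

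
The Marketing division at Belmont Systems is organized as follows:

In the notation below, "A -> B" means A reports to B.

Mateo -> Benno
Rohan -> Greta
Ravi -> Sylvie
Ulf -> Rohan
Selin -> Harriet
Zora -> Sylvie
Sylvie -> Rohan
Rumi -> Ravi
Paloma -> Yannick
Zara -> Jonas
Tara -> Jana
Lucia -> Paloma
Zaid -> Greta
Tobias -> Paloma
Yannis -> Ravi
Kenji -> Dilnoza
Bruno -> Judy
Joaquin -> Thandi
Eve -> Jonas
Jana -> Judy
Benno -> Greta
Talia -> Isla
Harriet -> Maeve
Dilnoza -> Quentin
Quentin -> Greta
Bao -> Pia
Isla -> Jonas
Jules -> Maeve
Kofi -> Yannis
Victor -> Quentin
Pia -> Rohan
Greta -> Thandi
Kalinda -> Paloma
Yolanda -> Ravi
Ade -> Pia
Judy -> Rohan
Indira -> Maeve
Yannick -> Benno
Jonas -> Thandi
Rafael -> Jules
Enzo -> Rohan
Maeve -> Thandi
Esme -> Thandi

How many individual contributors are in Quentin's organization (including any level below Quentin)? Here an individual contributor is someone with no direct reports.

The people in Quentin's organization with no one reporting to them are Kenji, Victor. That is 2.

2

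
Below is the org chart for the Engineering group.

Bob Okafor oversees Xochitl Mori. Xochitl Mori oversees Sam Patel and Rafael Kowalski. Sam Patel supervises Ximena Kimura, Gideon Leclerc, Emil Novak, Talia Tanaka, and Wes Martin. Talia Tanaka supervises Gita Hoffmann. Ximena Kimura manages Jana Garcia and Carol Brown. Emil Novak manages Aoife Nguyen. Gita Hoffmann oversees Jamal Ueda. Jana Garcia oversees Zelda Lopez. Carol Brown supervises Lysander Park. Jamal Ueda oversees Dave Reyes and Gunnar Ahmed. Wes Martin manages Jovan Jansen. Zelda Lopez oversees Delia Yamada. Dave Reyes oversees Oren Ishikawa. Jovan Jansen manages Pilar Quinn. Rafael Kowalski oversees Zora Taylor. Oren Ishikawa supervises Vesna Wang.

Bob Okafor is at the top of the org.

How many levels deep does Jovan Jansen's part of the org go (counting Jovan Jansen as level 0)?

1

The longest chain under Jovan Jansen runs Jovan Jansen → Pilar Quinn, which is 1 level below Jovan Jansen.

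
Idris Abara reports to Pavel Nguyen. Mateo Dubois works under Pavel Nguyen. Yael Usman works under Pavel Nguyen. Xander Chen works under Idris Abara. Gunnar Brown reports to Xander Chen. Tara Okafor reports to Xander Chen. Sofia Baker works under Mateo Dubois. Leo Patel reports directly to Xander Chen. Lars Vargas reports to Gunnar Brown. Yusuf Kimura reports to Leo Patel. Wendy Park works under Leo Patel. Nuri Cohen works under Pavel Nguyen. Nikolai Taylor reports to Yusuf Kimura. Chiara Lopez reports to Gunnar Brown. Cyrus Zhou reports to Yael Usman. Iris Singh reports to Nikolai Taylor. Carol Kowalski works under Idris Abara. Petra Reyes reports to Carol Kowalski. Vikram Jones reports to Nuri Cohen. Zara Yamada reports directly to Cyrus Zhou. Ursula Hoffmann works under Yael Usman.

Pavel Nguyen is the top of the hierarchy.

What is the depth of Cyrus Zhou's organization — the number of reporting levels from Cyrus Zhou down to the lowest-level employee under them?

1

The longest chain under Cyrus Zhou runs Cyrus Zhou → Zara Yamada, which is 1 level below Cyrus Zhou.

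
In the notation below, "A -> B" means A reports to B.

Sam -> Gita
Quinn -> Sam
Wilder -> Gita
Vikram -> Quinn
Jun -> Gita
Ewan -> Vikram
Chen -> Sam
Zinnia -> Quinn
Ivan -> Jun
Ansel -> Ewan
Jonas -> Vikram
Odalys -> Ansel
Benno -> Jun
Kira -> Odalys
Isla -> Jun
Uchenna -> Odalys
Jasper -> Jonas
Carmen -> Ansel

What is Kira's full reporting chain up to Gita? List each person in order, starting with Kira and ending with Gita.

Kira -> Odalys -> Ansel -> Ewan -> Vikram -> Quinn -> Sam -> Gita

Kira reports to Odalys. Odalys reports to Ansel. Ansel reports to Ewan. Ewan reports to Vikram. Vikram reports to Quinn. Quinn reports to Sam. Sam reports to Gita. Gita is at the top.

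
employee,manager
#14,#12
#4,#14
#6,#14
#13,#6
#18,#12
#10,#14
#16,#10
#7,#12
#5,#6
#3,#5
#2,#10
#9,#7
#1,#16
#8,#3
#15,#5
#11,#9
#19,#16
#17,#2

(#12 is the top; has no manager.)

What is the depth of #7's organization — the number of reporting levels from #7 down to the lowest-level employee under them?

The longest chain under #7 runs #7 → #9 → #11, which is 2 levels below #7.

2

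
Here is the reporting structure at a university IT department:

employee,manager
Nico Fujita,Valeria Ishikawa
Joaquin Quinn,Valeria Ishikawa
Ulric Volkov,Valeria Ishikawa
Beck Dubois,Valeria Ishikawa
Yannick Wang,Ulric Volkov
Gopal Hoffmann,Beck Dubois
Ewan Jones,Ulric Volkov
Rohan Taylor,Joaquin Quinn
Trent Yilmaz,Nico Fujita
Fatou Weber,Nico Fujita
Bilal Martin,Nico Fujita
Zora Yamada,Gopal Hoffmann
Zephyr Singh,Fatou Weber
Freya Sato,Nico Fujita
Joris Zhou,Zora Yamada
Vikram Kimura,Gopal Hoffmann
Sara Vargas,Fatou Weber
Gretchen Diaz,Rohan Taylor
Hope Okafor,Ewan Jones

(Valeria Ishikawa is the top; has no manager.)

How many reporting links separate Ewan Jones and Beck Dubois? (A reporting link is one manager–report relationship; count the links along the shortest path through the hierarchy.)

Ewan Jones is 2 levels below Valeria Ishikawa, and Beck Dubois is 1 level below Valeria Ishikawa (their lowest common manager). The shortest path runs up from Ewan Jones to Valeria Ishikawa and back down to Beck Dubois: 2 + 1 = 3 links.

3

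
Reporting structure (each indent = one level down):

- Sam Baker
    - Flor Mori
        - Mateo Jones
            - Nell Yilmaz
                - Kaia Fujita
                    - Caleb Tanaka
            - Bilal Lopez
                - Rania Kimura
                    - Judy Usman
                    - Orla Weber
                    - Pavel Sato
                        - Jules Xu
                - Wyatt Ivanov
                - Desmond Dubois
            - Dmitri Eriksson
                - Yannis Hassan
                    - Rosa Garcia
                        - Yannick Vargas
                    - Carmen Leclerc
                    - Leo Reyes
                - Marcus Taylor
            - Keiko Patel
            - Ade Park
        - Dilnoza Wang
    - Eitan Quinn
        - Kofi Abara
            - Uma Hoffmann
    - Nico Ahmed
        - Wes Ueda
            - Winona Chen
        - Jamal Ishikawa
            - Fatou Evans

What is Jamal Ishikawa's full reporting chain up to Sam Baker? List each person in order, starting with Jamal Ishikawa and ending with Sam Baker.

Jamal Ishikawa -> Nico Ahmed -> Sam Baker

Jamal Ishikawa reports to Nico Ahmed. Nico Ahmed reports to Sam Baker. Sam Baker is at the top.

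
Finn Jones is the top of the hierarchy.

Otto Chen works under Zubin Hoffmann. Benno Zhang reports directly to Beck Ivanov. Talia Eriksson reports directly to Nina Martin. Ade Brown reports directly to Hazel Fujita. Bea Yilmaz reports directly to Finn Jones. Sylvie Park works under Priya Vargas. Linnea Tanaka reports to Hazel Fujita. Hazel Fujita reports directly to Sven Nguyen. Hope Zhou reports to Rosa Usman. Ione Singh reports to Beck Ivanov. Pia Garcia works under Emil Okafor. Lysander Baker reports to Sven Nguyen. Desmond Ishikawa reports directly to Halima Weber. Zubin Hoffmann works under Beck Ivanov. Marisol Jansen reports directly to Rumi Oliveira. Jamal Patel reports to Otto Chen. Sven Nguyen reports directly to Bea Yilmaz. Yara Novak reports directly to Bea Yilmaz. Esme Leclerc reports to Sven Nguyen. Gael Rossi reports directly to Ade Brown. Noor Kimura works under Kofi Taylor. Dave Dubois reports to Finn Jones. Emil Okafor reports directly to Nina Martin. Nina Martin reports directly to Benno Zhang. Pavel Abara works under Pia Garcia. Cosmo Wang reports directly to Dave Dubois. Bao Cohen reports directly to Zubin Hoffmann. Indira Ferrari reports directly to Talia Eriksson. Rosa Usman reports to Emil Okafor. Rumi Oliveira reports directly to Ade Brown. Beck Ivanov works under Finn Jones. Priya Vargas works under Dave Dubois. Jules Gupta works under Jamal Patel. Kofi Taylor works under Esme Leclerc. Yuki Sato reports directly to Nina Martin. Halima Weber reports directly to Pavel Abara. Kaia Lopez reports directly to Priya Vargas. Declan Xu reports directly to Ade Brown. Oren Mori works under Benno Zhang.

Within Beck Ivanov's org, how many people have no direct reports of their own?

The people in Beck Ivanov's organization with no one reporting to them are Ione Singh, Oren Mori, Yuki Sato, Indira Ferrari, Desmond Ishikawa, Hope Zhou, Jules Gupta, Bao Cohen. That is 8.

8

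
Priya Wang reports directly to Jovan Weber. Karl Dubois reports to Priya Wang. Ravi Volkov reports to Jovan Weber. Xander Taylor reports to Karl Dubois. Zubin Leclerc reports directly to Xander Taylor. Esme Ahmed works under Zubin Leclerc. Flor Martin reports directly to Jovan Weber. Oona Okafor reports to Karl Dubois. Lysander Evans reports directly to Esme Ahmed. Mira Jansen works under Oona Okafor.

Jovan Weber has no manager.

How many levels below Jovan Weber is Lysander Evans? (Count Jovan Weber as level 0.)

6

Chain from Lysander Evans up to Jovan Weber: Lysander Evans → Esme Ahmed → Zubin Leclerc → Xander Taylor → Karl Dubois → Priya Wang → Jovan Weber. That is 6 steps up, so Lysander Evans is 6 levels below Jovan Weber.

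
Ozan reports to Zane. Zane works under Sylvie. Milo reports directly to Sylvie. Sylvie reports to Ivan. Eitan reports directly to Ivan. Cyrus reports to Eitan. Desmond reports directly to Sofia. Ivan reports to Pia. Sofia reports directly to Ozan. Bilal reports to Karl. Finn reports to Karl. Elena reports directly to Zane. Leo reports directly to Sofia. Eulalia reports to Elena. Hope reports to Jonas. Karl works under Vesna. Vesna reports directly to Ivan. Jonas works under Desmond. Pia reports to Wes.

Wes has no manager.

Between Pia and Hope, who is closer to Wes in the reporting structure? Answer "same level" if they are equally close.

Pia is 1 level below Wes; Hope is 9. Pia is higher.

Pia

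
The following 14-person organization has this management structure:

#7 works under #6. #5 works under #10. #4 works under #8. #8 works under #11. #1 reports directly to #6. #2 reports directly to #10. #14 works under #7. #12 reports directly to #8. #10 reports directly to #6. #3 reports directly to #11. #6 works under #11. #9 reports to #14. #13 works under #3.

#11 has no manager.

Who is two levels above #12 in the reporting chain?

#12 reports to #8, and #8 reports to #11. So #12's skip-level manager is #11.

#11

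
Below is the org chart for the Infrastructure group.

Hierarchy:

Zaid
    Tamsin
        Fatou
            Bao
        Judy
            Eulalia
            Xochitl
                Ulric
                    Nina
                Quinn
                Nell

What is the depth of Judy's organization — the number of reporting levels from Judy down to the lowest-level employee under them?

The longest chain under Judy runs Judy → Xochitl → Ulric → Nina, which is 3 levels below Judy.

3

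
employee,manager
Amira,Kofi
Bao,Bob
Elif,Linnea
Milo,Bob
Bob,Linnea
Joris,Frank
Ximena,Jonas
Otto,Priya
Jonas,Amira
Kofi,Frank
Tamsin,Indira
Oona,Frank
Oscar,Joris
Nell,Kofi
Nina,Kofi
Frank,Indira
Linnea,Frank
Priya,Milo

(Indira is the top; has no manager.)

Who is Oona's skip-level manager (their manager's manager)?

Oona reports to Frank, and Frank reports to Indira. So Oona's skip-level manager is Indira.

Indira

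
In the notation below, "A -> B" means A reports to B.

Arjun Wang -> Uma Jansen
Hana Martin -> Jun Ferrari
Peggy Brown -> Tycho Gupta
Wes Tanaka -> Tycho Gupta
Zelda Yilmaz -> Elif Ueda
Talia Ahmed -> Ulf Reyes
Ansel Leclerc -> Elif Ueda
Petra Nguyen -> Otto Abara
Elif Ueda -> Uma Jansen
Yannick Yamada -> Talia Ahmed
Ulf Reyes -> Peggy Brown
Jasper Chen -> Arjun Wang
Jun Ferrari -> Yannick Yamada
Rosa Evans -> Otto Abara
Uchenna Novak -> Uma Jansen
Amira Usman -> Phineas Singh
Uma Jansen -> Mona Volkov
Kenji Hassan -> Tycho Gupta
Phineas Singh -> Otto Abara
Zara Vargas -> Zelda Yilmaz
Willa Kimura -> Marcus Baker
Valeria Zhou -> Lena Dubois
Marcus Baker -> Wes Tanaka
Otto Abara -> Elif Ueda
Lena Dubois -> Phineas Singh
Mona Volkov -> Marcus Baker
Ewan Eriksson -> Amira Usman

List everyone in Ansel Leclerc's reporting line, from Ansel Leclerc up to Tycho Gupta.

Ansel Leclerc reports to Elif Ueda. Elif Ueda reports to Uma Jansen. Uma Jansen reports to Mona Volkov. Mona Volkov reports to Marcus Baker. Marcus Baker reports to Wes Tanaka. Wes Tanaka reports to Tycho Gupta. Tycho Gupta is at the top.

Ansel Leclerc -> Elif Ueda -> Uma Jansen -> Mona Volkov -> Marcus Baker -> Wes Tanaka -> Tycho Gupta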